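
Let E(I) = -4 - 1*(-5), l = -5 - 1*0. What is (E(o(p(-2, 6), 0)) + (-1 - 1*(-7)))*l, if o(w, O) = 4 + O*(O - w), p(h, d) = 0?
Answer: -35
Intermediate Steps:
l = -5 (l = -5 + 0 = -5)
E(I) = 1 (E(I) = -4 + 5 = 1)
(E(o(p(-2, 6), 0)) + (-1 - 1*(-7)))*l = (1 + (-1 - 1*(-7)))*(-5) = (1 + (-1 + 7))*(-5) = (1 + 6)*(-5) = 7*(-5) = -35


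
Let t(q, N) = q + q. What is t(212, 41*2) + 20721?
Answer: 21145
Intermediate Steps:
t(q, N) = 2*q
t(212, 41*2) + 20721 = 2*212 + 20721 = 424 + 20721 = 21145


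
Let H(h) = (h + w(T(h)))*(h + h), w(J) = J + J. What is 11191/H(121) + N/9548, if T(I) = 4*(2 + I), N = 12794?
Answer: 40091991/29013985 ≈ 1.3818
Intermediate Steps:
T(I) = 8 + 4*I
w(J) = 2*J
H(h) = 2*h*(16 + 9*h) (H(h) = (h + 2*(8 + 4*h))*(h + h) = (h + (16 + 8*h))*(2*h) = (16 + 9*h)*(2*h) = 2*h*(16 + 9*h))
11191/H(121) + N/9548 = 11191/((2*121*(16 + 9*121))) + 12794/9548 = 11191/((2*121*(16 + 1089))) + 12794*(1/9548) = 11191/((2*121*1105)) + 6397/4774 = 11191/267410 + 6397/4774 = 40091991/29013985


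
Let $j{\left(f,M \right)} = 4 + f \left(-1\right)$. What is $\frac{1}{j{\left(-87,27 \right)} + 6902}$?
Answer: $\frac{1}{6993} \approx 0.000143$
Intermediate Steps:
$j{\left(f,M \right)} = 4 - f$
$\frac{1}{j{\left(-87,27 \right)} + 6902} = \frac{1}{\left(4 - -87\right) + 6902} = \frac{1}{\left(4 + 87\right) + 6902} = \frac{1}{91 + 6902} = \frac{1}{6993}$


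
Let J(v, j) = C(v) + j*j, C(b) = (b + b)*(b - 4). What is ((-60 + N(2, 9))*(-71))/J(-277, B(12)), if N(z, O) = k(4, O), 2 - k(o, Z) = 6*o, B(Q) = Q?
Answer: 2911/77909 ≈ 0.037364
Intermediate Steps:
C(b) = 2*b*(-4 + b) (C(b) = (2*b)*(-4 + b) = 2*b*(-4 + b))
k(o, Z) = 2 - 6*o
N(z, O) = -22 (N(z, O) = 2 - 6*4 = 2 - 24 = -22)
J(v, j) = j² + 2*v*(-4 + v) (J(v, j) = 2*v*(-4 + v) + j*j = 2*v*(-4 + v) + j² = j² + 2*v*(-4 + v))
((-60 + N(2, 9))*(-71))/J(-277, B(12)) = ((-60 - 22)*(-71))/(12² + 2*(-277)*(-4 - 277)) = (-82*(-71))/(144 + 2*(-277)*(-281)) = 5822/(144 + 155674) = 5822/155818 = 5822*(1/155818) = 2911/77909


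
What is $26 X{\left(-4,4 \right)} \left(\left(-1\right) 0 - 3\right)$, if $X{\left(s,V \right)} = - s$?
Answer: $-312$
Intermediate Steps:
$26 X{\left(-4,4 \right)} \left(\left(-1\right) 0 - 3\right) = 26 \left(\left(-1\right) \left(-4\right)\right) \left(\left(-1\right) 0 - 3\right) = 26 \cdot 4 \left(0 - 3\right) = 104 \left(-3\right) = -312$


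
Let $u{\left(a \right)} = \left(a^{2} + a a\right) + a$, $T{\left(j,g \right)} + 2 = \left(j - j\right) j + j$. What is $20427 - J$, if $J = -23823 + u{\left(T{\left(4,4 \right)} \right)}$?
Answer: $44240$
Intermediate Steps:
$T{\left(j,g \right)} = -2 + j$ ($T{\left(j,g \right)} = -2 + \left(\left(j - j\right) j + j\right) = -2 + \left(0 j + j\right) = -2 + \left(0 + j\right) = -2 + j$)
$u{\left(a \right)} = a + 2 a^{2}$ ($u{\left(a \right)} = \left(a^{2} + a^{2}\right) + a = 2 a^{2} + a = a + 2 a^{2}$)
$J = -23813$ ($J = -23823 + \left(-2 + 4\right) \left(1 + 2 \left(-2 + 4\right)\right) = -23823 + 2 \left(1 + 2 \cdot 2\right) = -23823 + 2 \left(1 + 4\right) = -23823 + 2 \cdot 5 = -23823 + 10 = -23813$)
$20427 - J = 20427 - -23813 = 20427 + 23813 = 44240$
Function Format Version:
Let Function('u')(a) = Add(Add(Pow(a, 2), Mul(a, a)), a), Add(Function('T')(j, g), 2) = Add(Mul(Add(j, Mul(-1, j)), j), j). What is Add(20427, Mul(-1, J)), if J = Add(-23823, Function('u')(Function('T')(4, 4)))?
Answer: 44240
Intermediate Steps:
Function('T')(j, g) = Add(-2, j) (Function('T')(j, g) = Add(-2, Add(Mul(Add(j, Mul(-1, j)), j), j)) = Add(-2, Add(Mul(0, j), j)) = Add(-2, Add(0, j)) = Add(-2, j))
Function('u')(a) = Add(a, Mul(2, Pow(a, 2))) (Function('u')(a) = Add(Add(Pow(a, 2), Pow(a, 2)), a) = Add(Mul(2, Pow(a, 2)), a) = Add(a, Mul(2, Pow(a, 2))))
J = -23813 (J = Add(-23823, Mul(Add(-2, 4), Add(1, Mul(2, Add(-2, 4))))) = Add(-23823, Mul(2, Add(1, Mul(2, 2)))) = Add(-23823, Mul(2, Add(1, 4))) = Add(-23823, Mul(2, 5)) = Add(-23823, 10) = -23813)
Add(20427, Mul(-1, J)) = Add(20427, Mul(-1, -23813)) = Add(20427, 23813) = 44240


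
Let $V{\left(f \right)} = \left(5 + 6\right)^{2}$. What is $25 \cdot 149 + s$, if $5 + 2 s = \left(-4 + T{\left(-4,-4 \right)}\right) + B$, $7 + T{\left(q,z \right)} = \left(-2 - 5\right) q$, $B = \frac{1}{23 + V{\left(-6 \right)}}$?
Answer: $\frac{1074529}{288} \approx 3731.0$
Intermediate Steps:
$V{\left(f \right)} = 121$ ($V{\left(f \right)} = 11^{2} = 121$)
$B = \frac{1}{144}$ ($B = \frac{1}{23 + 121} = \frac{1}{144} \approx 0.0069444$)
$T{\left(q,z \right)} = -7 - 7 q$ ($T{\left(q,z \right)} = -7 + \left(-2 - 5\right) q = -7 - 7 q$)
$s = \frac{1729}{288}$ ($s = - \frac{5}{2} + \frac{\left(-4 - -21\right) + \frac{1}{144}}{2} = - \frac{5}{2} + \frac{\left(-4 + \left(-7 + 28\right)\right) + \frac{1}{144}}{2} = - \frac{5}{2} + \frac{\left(-4 + 21\right) + \frac{1}{144}}{2} = - \frac{5}{2} + \frac{17 + \frac{1}{144}}{2} = - \frac{5}{2} + \frac{1}{2} \cdot \frac{2449}{144} = - \frac{5}{2} + \frac{2449}{288} = \frac{1729}{288} \approx 6.0035$)
$25 \cdot 149 + s = 25 \cdot 149 + \frac{1729}{288} = 3725 + \frac{1729}{288} = \frac{1074529}{288}$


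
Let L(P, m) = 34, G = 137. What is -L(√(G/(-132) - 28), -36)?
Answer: -34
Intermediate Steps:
-L(√(G/(-132) - 28), -36) = -1*34 = -34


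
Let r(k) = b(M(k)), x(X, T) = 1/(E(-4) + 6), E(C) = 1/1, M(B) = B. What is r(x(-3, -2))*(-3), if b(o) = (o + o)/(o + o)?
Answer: -3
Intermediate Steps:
E(C) = 1
b(o) = 1 (b(o) = (2*o)/((2*o)) = (2*o)*(1/(2*o)) = 1)
x(X, T) = ⅐ (x(X, T) = 1/(1 + 6) = 1/7 = ⅐)
r(k) = 1
r(x(-3, -2))*(-3) = 1*(-3) = -3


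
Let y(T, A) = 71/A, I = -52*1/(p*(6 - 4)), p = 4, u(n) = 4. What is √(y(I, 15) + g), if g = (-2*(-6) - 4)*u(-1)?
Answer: √8265/15 ≈ 6.0608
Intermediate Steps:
I = -13/2 (I = -52*1/(4*(6 - 4)) = -52/(4*2) = -52/8 = -52*⅛ = -13/2 ≈ -6.5000)
g = 32 (g = (-2*(-6) - 4)*4 = (12 - 4)*4 = 8*4 = 32)
√(y(I, 15) + g) = √(71/15 + 32) = √(551/15) = √8265/15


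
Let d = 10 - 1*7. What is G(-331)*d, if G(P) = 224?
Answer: 672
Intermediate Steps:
d = 3 (d = 10 - 7 = 3)
G(-331)*d = 224*3 = 672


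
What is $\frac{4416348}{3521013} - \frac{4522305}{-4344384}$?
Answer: $\frac{3901045142733}{1699625837888} \approx 2.2952$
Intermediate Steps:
$\frac{4416348}{3521013} - \frac{4522305}{-4344384} = 4416348 \cdot \frac{1}{3521013} - - \frac{1507435}{1448128} = \frac{1472116}{1173671} + \frac{1507435}{1448128} = \frac{3901045142733}{1699625837888}$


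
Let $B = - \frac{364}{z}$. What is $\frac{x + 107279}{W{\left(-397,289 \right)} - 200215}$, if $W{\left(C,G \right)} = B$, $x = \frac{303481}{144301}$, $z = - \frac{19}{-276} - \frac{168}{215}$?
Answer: $- \frac{130914683472036}{243698157531317} \approx -0.5372$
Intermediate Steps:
$z = - \frac{42283}{59340}$ ($z = \left(-19\right) \left(- \frac{1}{276}\right) - \frac{168}{215} = \frac{19}{276} - \frac{168}{215} = - \frac{42283}{59340} \approx -0.71255$)
$x = \frac{303481}{144301}$ ($x = 303481 \cdot \frac{1}{144301} = \frac{303481}{144301} \approx 2.1031$)
$B = \frac{21599760}{42283}$ ($B = - \frac{364}{- \frac{42283}{59340}} = \left(-364\right) \left(- \frac{59340}{42283}\right) = \frac{21599760}{42283} \approx 510.84$)
$W{\left(C,G \right)} = \frac{21599760}{42283}$
$\frac{x + 107279}{W{\left(-397,289 \right)} - 200215} = \frac{\frac{303481}{144301} + 107279}{\frac{21599760}{42283} - 200215} = \frac{15480770460}{144301 \left(- \frac{8444091085}{42283}\right)} = \frac{15480770460}{144301} \left(- \frac{42283}{8444091085}\right) = - \frac{130914683472036}{243698157531317}$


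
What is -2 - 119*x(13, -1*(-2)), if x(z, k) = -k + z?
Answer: -1311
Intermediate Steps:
x(z, k) = z - k
-2 - 119*x(13, -1*(-2)) = -2 - 119*(13 - (-1)*(-2)) = -2 - 119*(13 - 1*2) = -2 - 119*(13 - 2) = -2 - 119*11 = -2 - 1309 = -1311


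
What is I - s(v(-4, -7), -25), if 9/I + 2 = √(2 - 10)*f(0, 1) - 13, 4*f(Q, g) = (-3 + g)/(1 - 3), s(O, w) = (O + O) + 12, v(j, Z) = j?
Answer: -2074/451 - 9*I*√2/451 ≈ -4.5987 - 0.028222*I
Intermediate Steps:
s(O, w) = 12 + 2*O (s(O, w) = 2*O + 12 = 12 + 2*O)
f(Q, g) = 3/8 - g/8 (f(Q, g) = ((-3 + g)/(1 - 3))/4 = ((-3 + g)/(-2))/4 = ((-3 + g)*(-½))/4 = (3/2 - g/2)/4 = 3/8 - g/8)
I = 9/(-15 + I*√2/2) (I = 9/(-2 + (√(2 - 10)*(3/8 - ⅛*1) - 13)) = 9/(-2 + (√(-8)*(3/8 - ⅛) - 13)) = 9/(-2 + ((2*I*√2)*(¼) - 13)) = 9/(-2 + (I*√2/2 - 13)) = 9/(-2 + (-13 + I*√2/2)) = 9/(-15 + I*√2/2) ≈ -0.59867 - 0.028222*I)
I - s(v(-4, -7), -25) = (-270/451 - 9*I*√2/451) - (12 + 2*(-4)) = (-270/451 - 9*I*√2/451) - (12 - 8) = (-270/451 - 9*I*√2/451) - 1*4 = (-270/451 - 9*I*√2/451) - 4 = -2074/451 - 9*I*√2/451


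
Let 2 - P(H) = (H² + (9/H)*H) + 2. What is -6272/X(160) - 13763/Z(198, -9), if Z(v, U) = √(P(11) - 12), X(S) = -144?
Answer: 392/9 + 13763*I*√142/142 ≈ 43.556 + 1155.0*I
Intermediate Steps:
P(H) = -9 - H² (P(H) = 2 - ((H² + (9/H)*H) + 2) = 2 - ((H² + 9) + 2) = 2 - ((9 + H²) + 2) = 2 - (11 + H²) = 2 + (-11 - H²) = -9 - H²)
Z(v, U) = I*√142 (Z(v, U) = √((-9 - 1*11²) - 12) = √((-9 - 1*121) - 12) = √((-9 - 121) - 12) = √(-130 - 12) = √(-142) = I*√142)
-6272/X(160) - 13763/Z(198, -9) = -6272/(-144) - 13763*(-I*√142/142) = -6272*(-1/144) - (-13763)*I*√142/142 = 392/9 + 13763*I*√142/142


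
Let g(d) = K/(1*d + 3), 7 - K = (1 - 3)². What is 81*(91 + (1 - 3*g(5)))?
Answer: 58887/8 ≈ 7360.9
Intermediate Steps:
K = 3 (K = 7 - (1 - 3)² = 7 - 1*(-2)² = 7 - 1*4 = 7 - 4 = 3)
g(d) = 3/(3 + d) (g(d) = 3/(1*d + 3) = 3/(d + 3) = 3/(3 + d))
81*(91 + (1 - 3*g(5))) = 81*(91 + (1 - 9/(3 + 5))) = 81*(91 + (1 - 9/8)) = 81*(91 - ⅛) = 81*(727/8) = 58887/8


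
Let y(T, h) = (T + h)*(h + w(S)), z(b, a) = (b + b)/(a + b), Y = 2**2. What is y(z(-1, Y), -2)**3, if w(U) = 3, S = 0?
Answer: -512/27 ≈ -18.963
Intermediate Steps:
Y = 4
z(b, a) = 2*b/(a + b) (z(b, a) = (2*b)/(a + b) = 2*b/(a + b))
y(T, h) = (3 + h)*(T + h) (y(T, h) = (T + h)*(h + 3) = (T + h)*(3 + h) = (3 + h)*(T + h))
y(z(-1, Y), -2)**3 = ((-2)**2 + 3*(2*(-1)/(4 - 1)) + 3*(-2) + (2*(-1)/(4 - 1))*(-2))**3 = (4 + 3*(2*(-1)/3) - 6 + (2*(-1)/3)*(-2))**3 = (4 + 3*(2*(-1)*(1/3)) - 6 + (2*(-1)*(1/3))*(-2))**3 = (4 + 3*(-2/3) - 6 - 2/3*(-2))**3 = (4 - 2 - 6 + 4/3)**3 = (-8/3)**3 = -512/27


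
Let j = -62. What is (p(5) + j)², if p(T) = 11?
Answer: 2601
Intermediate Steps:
(p(5) + j)² = (11 - 62)² = (-51)² = 2601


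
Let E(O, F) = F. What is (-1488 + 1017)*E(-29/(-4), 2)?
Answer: -942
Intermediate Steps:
(-1488 + 1017)*E(-29/(-4), 2) = (-1488 + 1017)*2 = -471*2 = -942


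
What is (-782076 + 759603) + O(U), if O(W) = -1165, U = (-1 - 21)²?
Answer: -23638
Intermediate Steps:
U = 484 (U = (-22)² = 484)
(-782076 + 759603) + O(U) = (-782076 + 759603) - 1165 = -22473 - 1165 = -23638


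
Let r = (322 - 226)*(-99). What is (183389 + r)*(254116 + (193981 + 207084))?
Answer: 113926148185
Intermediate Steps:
r = -9504 (r = 96*(-99) = -9504)
(183389 + r)*(254116 + (193981 + 207084)) = (183389 - 9504)*(254116 + (193981 + 207084)) = 173885*(254116 + 401065) = 173885*655181 = 113926148185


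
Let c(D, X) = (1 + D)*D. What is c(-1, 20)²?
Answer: 0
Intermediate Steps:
c(D, X) = D*(1 + D)
c(-1, 20)² = (-(1 - 1))² = (-1*0)² = 0² = 0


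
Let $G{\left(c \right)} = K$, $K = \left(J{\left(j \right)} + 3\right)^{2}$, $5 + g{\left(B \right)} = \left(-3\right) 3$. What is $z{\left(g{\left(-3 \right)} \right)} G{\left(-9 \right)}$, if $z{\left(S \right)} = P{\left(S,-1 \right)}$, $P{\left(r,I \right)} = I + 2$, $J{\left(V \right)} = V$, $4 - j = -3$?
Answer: $100$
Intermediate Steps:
$j = 7$ ($j = 4 - -3 = 4 + 3 = 7$)
$P{\left(r,I \right)} = 2 + I$
$g{\left(B \right)} = -14$ ($g{\left(B \right)} = -5 - 9 = -14$)
$z{\left(S \right)} = 1$ ($z{\left(S \right)} = 2 - 1 = 1$)
$K = 100$ ($K = \left(7 + 3\right)^{2} = 10^{2} = 100$)
$G{\left(c \right)} = 100$
$z{\left(g{\left(-3 \right)} \right)} G{\left(-9 \right)} = 1 \cdot 100 = 100$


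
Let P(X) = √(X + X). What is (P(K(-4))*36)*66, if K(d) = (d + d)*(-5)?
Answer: 9504*√5 ≈ 21252.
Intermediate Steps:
K(d) = -10*d (K(d) = (2*d)*(-5) = -10*d)
P(X) = √2*√X (P(X) = √(2*X) = √2*√X)
(P(K(-4))*36)*66 = ((√2*√(-10*(-4)))*36)*66 = ((√2*√40)*36)*66 = ((√2*(2*√10))*36)*66 = ((4*√5)*36)*66 = (144*√5)*66 = 9504*√5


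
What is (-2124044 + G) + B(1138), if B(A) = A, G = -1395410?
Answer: -3518316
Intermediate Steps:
(-2124044 + G) + B(1138) = (-2124044 - 1395410) + 1138 = -3519454 + 1138 = -3518316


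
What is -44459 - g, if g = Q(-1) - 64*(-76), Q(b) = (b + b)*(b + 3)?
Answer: -49319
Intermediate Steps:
Q(b) = 2*b*(3 + b) (Q(b) = (2*b)*(3 + b) = 2*b*(3 + b))
g = 4860 (g = 2*(-1)*(3 - 1) - 64*(-76) = 2*(-1)*2 + 4864 = -4 + 4864 = 4860)
-44459 - g = -44459 - 1*4860 = -44459 - 4860 = -49319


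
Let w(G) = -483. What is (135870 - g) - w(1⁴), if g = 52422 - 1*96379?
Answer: 180310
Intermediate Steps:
g = -43957 (g = 52422 - 96379 = -43957)
(135870 - g) - w(1⁴) = (135870 - 1*(-43957)) - 1*(-483) = (135870 + 43957) + 483 = 179827 + 483 = 180310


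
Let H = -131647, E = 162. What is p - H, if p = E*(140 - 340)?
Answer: 99247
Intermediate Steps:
p = -32400 (p = 162*(140 - 340) = 162*(-200) = -32400)
p - H = -32400 - 1*(-131647) = -32400 + 131647 = 99247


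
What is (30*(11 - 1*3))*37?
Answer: 8880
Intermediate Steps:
(30*(11 - 1*3))*37 = (30*(11 - 3))*37 = (30*8)*37 = 240*37 = 8880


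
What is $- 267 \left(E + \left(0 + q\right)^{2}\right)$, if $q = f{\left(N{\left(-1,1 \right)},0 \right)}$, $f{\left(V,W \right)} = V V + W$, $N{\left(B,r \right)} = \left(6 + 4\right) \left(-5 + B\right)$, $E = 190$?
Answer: $-3460370730$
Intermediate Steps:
$N{\left(B,r \right)} = -50 + 10 B$ ($N{\left(B,r \right)} = 10 \left(-5 + B\right) = -50 + 10 B$)
$f{\left(V,W \right)} = W + V^{2}$ ($f{\left(V,W \right)} = V^{2} + W = W + V^{2}$)
$q = 3600$ ($q = 0 + \left(-50 + 10 \left(-1\right)\right)^{2} = 0 + \left(-50 - 10\right)^{2} = 0 + \left(-60\right)^{2} = 0 + 3600 = 3600$)
$- 267 \left(E + \left(0 + q\right)^{2}\right) = - 267 \left(190 + \left(0 + 3600\right)^{2}\right) = - 267 \left(190 + 3600^{2}\right) = - 267 \left(190 + 12960000\right) = \left(-267\right) 12960190 = -3460370730$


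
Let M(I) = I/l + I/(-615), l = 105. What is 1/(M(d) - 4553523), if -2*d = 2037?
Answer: -205/933473864 ≈ -2.1961e-7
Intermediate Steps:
d = -2037/2 (d = -½*2037 = -2037/2 ≈ -1018.5)
M(I) = 34*I/4305 (M(I) = I/105 + I/(-615) = I*(1/105) + I*(-1/615) = I/105 - I/615 = 34*I/4305)
1/(M(d) - 4553523) = 1/((34/4305)*(-2037/2) - 4553523) = 1/(-1649/205 - 4553523) = 1/(-933473864/205) = -205/933473864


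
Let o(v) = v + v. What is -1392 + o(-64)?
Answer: -1520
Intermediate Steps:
o(v) = 2*v
-1392 + o(-64) = -1392 + 2*(-64) = -1392 - 128 = -1520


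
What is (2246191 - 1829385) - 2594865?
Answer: -2178059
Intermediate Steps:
(2246191 - 1829385) - 2594865 = 416806 - 2594865 = -2178059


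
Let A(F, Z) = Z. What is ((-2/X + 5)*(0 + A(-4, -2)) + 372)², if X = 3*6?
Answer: 10627600/81 ≈ 1.3121e+5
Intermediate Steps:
X = 18
((-2/X + 5)*(0 + A(-4, -2)) + 372)² = ((-2/18 + 5)*(0 - 2) + 372)² = ((-2*1/18 + 5)*(-2) + 372)² = ((-⅑ + 5)*(-2) + 372)² = ((44/9)*(-2) + 372)² = (-88/9 + 372)² = (3260/9)² = 10627600/81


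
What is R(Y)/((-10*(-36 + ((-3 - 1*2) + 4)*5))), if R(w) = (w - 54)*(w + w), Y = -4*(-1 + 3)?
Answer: 496/205 ≈ 2.4195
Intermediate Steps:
Y = -8 (Y = -4*2 = -8)
R(w) = 2*w*(-54 + w) (R(w) = (-54 + w)*(2*w) = 2*w*(-54 + w))
R(Y)/((-10*(-36 + ((-3 - 1*2) + 4)*5))) = (2*(-8)*(-54 - 8))/((-10*(-36 + ((-3 - 1*2) + 4)*5))) = (2*(-8)*(-62))/((-10*(-36 + ((-3 - 2) + 4)*5))) = 992/((-10*(-36 + (-5 + 4)*5))) = 992/((-10*(-36 - 1*5))) = 992/((-10*(-36 - 5))) = 992/((-10*(-41))) = 992/410 = 992*(1/410) = 496/205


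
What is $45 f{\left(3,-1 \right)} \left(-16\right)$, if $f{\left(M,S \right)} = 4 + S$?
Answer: $-2160$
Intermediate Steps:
$45 f{\left(3,-1 \right)} \left(-16\right) = 45 \left(4 - 1\right) \left(-16\right) = 45 \cdot 3 \left(-16\right) = 135 \left(-16\right) = -2160$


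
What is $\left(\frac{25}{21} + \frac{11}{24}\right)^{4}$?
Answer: $\frac{5887339441}{796594176} \approx 7.3906$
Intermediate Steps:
$\left(\frac{25}{21} + \frac{11}{24}\right)^{4} = \left(\frac{277}{168}\right)^{4} = \frac{5887339441}{796594176}$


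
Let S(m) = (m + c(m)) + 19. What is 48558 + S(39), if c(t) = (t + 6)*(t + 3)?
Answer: 50506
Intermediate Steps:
c(t) = (3 + t)*(6 + t) (c(t) = (6 + t)*(3 + t) = (3 + t)*(6 + t))
S(m) = 37 + m**2 + 10*m (S(m) = (m + (18 + m**2 + 9*m)) + 19 = (18 + m**2 + 10*m) + 19 = 37 + m**2 + 10*m)
48558 + S(39) = 48558 + (37 + 39**2 + 10*39) = 48558 + (37 + 1521 + 390) = 48558 + 1948 = 50506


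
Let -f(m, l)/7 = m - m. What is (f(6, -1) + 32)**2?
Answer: 1024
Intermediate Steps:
f(m, l) = 0 (f(m, l) = -7*(m - m) = -7*0 = 0)
(f(6, -1) + 32)**2 = (0 + 32)**2 = 32**2 = 1024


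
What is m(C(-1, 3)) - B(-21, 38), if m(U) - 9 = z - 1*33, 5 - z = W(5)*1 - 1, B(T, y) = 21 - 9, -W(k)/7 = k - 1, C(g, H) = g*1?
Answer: -2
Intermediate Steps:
C(g, H) = g
W(k) = 7 - 7*k (W(k) = -7*(k - 1) = -7*(-1 + k) = 7 - 7*k)
B(T, y) = 12
z = 34 (z = 5 - ((7 - 7*5)*1 - 1) = 5 - ((7 - 35)*1 - 1) = 5 - (-28*1 - 1) = 5 - (-28 - 1) = 5 - 1*(-29) = 5 + 29 = 34)
m(U) = 10 (m(U) = 9 + (34 - 1*33) = 9 + (34 - 33) = 9 + 1 = 10)
m(C(-1, 3)) - B(-21, 38) = 10 - 1*12 = 10 - 12 = -2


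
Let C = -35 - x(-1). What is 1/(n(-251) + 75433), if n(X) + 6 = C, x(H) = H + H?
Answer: 1/75394 ≈ 1.3264e-5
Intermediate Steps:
x(H) = 2*H
C = -33 (C = -35 - 2*(-1) = -35 - 1*(-2) = -35 + 2 = -33)
n(X) = -39 (n(X) = -6 - 33 = -39)
1/(n(-251) + 75433) = 1/(-39 + 75433) = 1/75394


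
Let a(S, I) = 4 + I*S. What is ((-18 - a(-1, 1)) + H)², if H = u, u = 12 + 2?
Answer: 49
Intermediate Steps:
u = 14
H = 14
((-18 - a(-1, 1)) + H)² = ((-18 - (4 + 1*(-1))) + 14)² = ((-18 - (4 - 1)) + 14)² = ((-18 - 1*3) + 14)² = ((-18 - 3) + 14)² = (-21 + 14)² = (-7)² = 49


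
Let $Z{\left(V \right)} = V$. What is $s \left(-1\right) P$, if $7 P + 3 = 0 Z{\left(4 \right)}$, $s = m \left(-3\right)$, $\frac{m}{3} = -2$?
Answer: $\frac{54}{7} \approx 7.7143$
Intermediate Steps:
$m = -6$ ($m = 3 \left(-2\right) = -6$)
$s = 18$ ($s = \left(-6\right) \left(-3\right) = 18$)
$P = - \frac{3}{7}$ ($P = - \frac{3}{7} + \frac{0 \cdot 4}{7} = - \frac{3}{7} + \frac{1}{7} \cdot 0 = - \frac{3}{7} + 0 = - \frac{3}{7} \approx -0.42857$)
$s \left(-1\right) P = 18 \left(-1\right) \left(- \frac{3}{7}\right) = \left(-18\right) \left(- \frac{3}{7}\right) = \frac{54}{7}$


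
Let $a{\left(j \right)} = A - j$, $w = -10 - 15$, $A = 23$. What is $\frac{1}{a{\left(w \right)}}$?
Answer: $\frac{1}{48} \approx 0.020833$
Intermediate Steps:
$w = -25$ ($w = -10 - 15 = -25$)
$a{\left(j \right)} = 23 - j$
$\frac{1}{a{\left(w \right)}} = \frac{1}{23 - -25} = \frac{1}{23 + 25} = \frac{1}{48}$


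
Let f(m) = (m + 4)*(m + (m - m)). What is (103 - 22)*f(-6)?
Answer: 972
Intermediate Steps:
f(m) = m*(4 + m) (f(m) = (4 + m)*(m + 0) = (4 + m)*m = m*(4 + m))
(103 - 22)*f(-6) = (103 - 22)*(-6*(4 - 6)) = 81*(-6*(-2)) = 81*12 = 972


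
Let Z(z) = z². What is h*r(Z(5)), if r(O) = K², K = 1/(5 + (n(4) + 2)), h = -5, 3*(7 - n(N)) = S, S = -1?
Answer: -45/1849 ≈ -0.024337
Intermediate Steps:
n(N) = 22/3 (n(N) = 7 - ⅓*(-1) = 7 + ⅓ = 22/3)
K = 3/43 (K = 1/(5 + (22/3 + 2)) = 1/(5 + 28/3) = 1/(43/3) = 3/43 ≈ 0.069767)
r(O) = 9/1849 (r(O) = (3/43)² = 9/1849)
h*r(Z(5)) = -5*9/1849 = -45/1849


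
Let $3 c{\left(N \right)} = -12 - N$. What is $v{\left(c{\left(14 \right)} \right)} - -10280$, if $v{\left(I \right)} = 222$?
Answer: $10502$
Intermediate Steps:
$c{\left(N \right)} = -4 - \frac{N}{3}$ ($c{\left(N \right)} = \frac{-12 - N}{3} = -4 - \frac{N}{3}$)
$v{\left(c{\left(14 \right)} \right)} - -10280 = 222 - -10280 = 222 + 10280 = 10502$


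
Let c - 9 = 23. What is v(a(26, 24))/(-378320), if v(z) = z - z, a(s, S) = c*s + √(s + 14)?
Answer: 0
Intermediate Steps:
c = 32 (c = 9 + 23 = 32)
a(s, S) = √(14 + s) + 32*s (a(s, S) = 32*s + √(s + 14) = 32*s + √(14 + s) = √(14 + s) + 32*s)
v(z) = 0
v(a(26, 24))/(-378320) = 0/(-378320) = 0*(-1/378320) = 0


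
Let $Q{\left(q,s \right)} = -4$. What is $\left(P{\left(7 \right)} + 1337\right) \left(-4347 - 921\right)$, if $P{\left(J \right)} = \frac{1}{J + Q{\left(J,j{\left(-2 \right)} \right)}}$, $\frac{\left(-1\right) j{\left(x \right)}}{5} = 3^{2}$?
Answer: $-7045072$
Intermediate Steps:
$j{\left(x \right)} = -45$ ($j{\left(x \right)} = - 5 \cdot 3^{2} = \left(-5\right) 9 = -45$)
$P{\left(J \right)} = \frac{1}{-4 + J}$ ($P{\left(J \right)} = \frac{1}{J - 4} = \frac{1}{-4 + J}$)
$\left(P{\left(7 \right)} + 1337\right) \left(-4347 - 921\right) = \left(\frac{1}{-4 + 7} + 1337\right) \left(-4347 - 921\right) = \left(\frac{1}{3} + 1337\right) \left(-5268\right) = \frac{4012}{3} \left(-5268\right) = -7045072$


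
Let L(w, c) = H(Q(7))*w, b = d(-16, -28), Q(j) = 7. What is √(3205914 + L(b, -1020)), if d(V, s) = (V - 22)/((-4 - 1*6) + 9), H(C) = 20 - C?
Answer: 2*√801602 ≈ 1790.6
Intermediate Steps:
d(V, s) = 22 - V (d(V, s) = (-22 + V)/((-4 - 6) + 9) = (-22 + V)/(-10 + 9) = (-22 + V)/(-1) = (-22 + V)*(-1) = 22 - V)
b = 38 (b = 22 - 1*(-16) = 22 + 16 = 38)
L(w, c) = 13*w (L(w, c) = (20 - 1*7)*w = (20 - 7)*w = 13*w)
√(3205914 + L(b, -1020)) = √(3205914 + 13*38) = √(3205914 + 494) = √3206408 = 2*√801602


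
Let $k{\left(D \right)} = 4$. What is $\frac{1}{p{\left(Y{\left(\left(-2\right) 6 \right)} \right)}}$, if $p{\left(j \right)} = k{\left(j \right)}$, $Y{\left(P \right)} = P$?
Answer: $\frac{1}{4} \approx 0.25$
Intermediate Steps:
$p{\left(j \right)} = 4$
$\frac{1}{p{\left(Y{\left(\left(-2\right) 6 \right)} \right)}} = \frac{1}{4}$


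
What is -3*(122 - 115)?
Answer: -21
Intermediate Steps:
-3*(122 - 115) = -3*7 = -21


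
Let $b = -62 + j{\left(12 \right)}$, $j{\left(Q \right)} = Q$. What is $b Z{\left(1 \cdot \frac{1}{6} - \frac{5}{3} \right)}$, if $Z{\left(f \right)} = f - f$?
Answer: $0$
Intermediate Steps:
$Z{\left(f \right)} = 0$
$b = -50$ ($b = -62 + 12 = -50$)
$b Z{\left(1 \cdot \frac{1}{6} - \frac{5}{3} \right)} = \left(-50\right) 0 = 0$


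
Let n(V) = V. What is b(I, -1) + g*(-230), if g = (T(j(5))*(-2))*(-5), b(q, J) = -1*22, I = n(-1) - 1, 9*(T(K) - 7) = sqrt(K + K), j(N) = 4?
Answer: -16122 - 4600*sqrt(2)/9 ≈ -16845.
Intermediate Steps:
T(K) = 7 + sqrt(2)*sqrt(K)/9 (T(K) = 7 + sqrt(K + K)/9 = 7 + sqrt(2*K)/9 = 7 + (sqrt(2)*sqrt(K))/9 = 7 + sqrt(2)*sqrt(K)/9)
I = -2 (I = -1 - 1 = -2)
b(q, J) = -22
g = 70 + 20*sqrt(2)/9 (g = ((7 + sqrt(2)*sqrt(4)/9)*(-2))*(-5) = ((7 + (1/9)*sqrt(2)*2)*(-2))*(-5) = ((7 + 2*sqrt(2)/9)*(-2))*(-5) = (-14 - 4*sqrt(2)/9)*(-5) = 70 + 20*sqrt(2)/9 ≈ 73.143)
b(I, -1) + g*(-230) = -22 + (70 + 20*sqrt(2)/9)*(-230) = -22 + (-16100 - 4600*sqrt(2)/9) = -16122 - 4600*sqrt(2)/9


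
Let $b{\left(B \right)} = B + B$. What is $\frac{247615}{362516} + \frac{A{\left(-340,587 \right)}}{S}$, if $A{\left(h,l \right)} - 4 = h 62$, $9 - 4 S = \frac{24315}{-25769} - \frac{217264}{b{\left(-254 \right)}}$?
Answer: $\frac{12544521418741689}{61950677891564} \approx 202.49$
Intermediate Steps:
$b{\left(B \right)} = 2 B$
$S = - \frac{341781758}{3272663}$ ($S = \frac{9}{4} - \frac{\frac{24315}{-25769} - \frac{217264}{2 \left(-254\right)}}{4} = \frac{9}{4} - \frac{24315 \left(- \frac{1}{25769}\right) - \frac{217264}{-508}}{4} = \frac{9}{4} - \frac{- \frac{24315}{25769} - - \frac{54316}{127}}{4} = \frac{9}{4} - \frac{- \frac{24315}{25769} + \frac{54316}{127}}{4} = \frac{9}{4} - \frac{1396580999}{13090652} = - \frac{341781758}{3272663} \approx -104.44$)
$A{\left(h,l \right)} = 4 + 62 h$ ($A{\left(h,l \right)} = 4 + h 62 = 4 + 62 h$)
$\frac{247615}{362516} + \frac{A{\left(-340,587 \right)}}{S} = \frac{247615}{362516} + \frac{4 + 62 \left(-340\right)}{- \frac{341781758}{3272663}} = 247615 \cdot \frac{1}{362516} + \left(4 - 21080\right) \left(- \frac{3272663}{341781758}\right) = \frac{247615}{362516} - - \frac{34487322694}{170890879} = \frac{247615}{362516} + \frac{34487322694}{170890879} = \frac{12544521418741689}{61950677891564}$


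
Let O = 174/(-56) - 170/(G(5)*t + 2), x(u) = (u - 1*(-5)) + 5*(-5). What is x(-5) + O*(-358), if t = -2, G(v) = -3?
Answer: 60864/7 ≈ 8694.9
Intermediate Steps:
x(u) = -20 + u (x(u) = (u + 5) - 25 = (5 + u) - 25 = -20 + u)
O = -341/14 (O = 174/(-56) - 170/(-3*(-2) + 2) = 174*(-1/56) - 170/(6 + 2) = -87/28 - 170/8 = -87/28 - 170*1/8 = -87/28 - 85/4 = -341/14 ≈ -24.357)
x(-5) + O*(-358) = (-20 - 5) - 341/14*(-358) = -25 + 61039/7 = 60864/7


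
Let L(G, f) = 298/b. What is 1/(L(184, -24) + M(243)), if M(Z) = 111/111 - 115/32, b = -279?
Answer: -8928/32693 ≈ -0.27309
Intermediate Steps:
M(Z) = -83/32 (M(Z) = 111*(1/111) - 115*1/32 = 1 - 115/32 = -83/32)
L(G, f) = -298/279 (L(G, f) = 298/(-279) = 298*(-1/279) = -298/279)
1/(L(184, -24) + M(243)) = 1/(-298/279 - 83/32) = 1/(-32693/8928) = -8928/32693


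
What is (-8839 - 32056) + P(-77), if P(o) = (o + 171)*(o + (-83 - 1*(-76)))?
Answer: -48791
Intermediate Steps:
P(o) = (-7 + o)*(171 + o) (P(o) = (171 + o)*(o + (-83 + 76)) = (171 + o)*(o - 7) = (171 + o)*(-7 + o) = (-7 + o)*(171 + o))
(-8839 - 32056) + P(-77) = (-8839 - 32056) + (-1197 + (-77)² + 164*(-77)) = -40895 + (-1197 + 5929 - 12628) = -40895 - 7896 = -48791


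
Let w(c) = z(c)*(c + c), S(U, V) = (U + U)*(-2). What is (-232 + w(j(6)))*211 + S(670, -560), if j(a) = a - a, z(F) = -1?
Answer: -51632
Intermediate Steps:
j(a) = 0
S(U, V) = -4*U (S(U, V) = (2*U)*(-2) = -4*U)
w(c) = -2*c (w(c) = -(c + c) = -2*c)
(-232 + w(j(6)))*211 + S(670, -560) = (-232 - 2*0)*211 - 4*670 = (-232 + 0)*211 - 2680 = -232*211 - 2680 = -48952 - 2680 = -51632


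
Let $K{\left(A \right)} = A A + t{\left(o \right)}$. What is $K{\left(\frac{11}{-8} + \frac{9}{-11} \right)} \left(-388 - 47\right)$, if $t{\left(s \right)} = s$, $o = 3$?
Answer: $- \frac{26309235}{7744} \approx -3397.4$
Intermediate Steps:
$K{\left(A \right)} = 3 + A^{2}$ ($K{\left(A \right)} = A A + 3 = A^{2} + 3 = 3 + A^{2}$)
$K{\left(\frac{11}{-8} + \frac{9}{-11} \right)} \left(-388 - 47\right) = \left(3 + \left(\frac{11}{-8} + \frac{9}{-11}\right)^{2}\right) \left(-388 - 47\right) = \left(3 + \left(11 \left(- \frac{1}{8}\right) + 9 \left(- \frac{1}{11}\right)\right)^{2}\right) \left(-435\right) = \left(3 + \left(- \frac{11}{8} - \frac{9}{11}\right)^{2}\right) \left(-435\right) = \left(3 + \left(- \frac{193}{88}\right)^{2}\right) \left(-435\right) = \left(3 + \frac{37249}{7744}\right) \left(-435\right) = \frac{60481}{7744} \left(-435\right) = - \frac{26309235}{7744}$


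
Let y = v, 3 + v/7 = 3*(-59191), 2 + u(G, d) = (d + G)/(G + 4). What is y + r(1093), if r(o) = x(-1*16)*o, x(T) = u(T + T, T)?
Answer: -8703410/7 ≈ -1.2433e+6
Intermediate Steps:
u(G, d) = -2 + (G + d)/(4 + G) (u(G, d) = -2 + (d + G)/(G + 4) = -2 + (G + d)/(4 + G))
x(T) = (-8 - T)/(4 + 2*T) (x(T) = (-8 + T - (T + T))/(4 + (T + T)) = (-8 + T - 2*T)/(4 + 2*T) = (-8 - T)/(4 + 2*T))
r(o) = -2*o/7 (r(o) = ((-8 - (-1)*16)/(2*(2 - 1*16)))*o = ((-8 - 1*(-16))/(2*(2 - 16)))*o = ((1/2)*(-8 + 16)/(-14))*o = ((1/2)*(-1/14)*8)*o = -2*o/7)
v = -1243032 (v = -21 + 7*(3*(-59191)) = -21 + 7*(-177573) = -21 - 1243011 = -1243032)
y = -1243032
y + r(1093) = -1243032 - 2/7*1093 = -1243032 - 2186/7 = -8703410/7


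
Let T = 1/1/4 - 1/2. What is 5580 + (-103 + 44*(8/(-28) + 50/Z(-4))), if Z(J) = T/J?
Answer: 20651/7 ≈ 2950.1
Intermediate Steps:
T = 7/2 (T = 1/(¼) - 1*½ = 1*4 - ½ = 4 - ½ = 7/2 ≈ 3.5000)
Z(J) = 7/(2*J)
5580 + (-103 + 44*(8/(-28) + 50/Z(-4))) = 5580 + (-103 + 44*(8/(-28) + 50/(((7/2)/(-4))))) = 5580 + (-103 + 44*(8*(-1/28) + 50/(((7/2)*(-¼))))) = 5580 + (-103 + 44*(-2/7 + 50/(-7/8))) = 5580 + (-103 + 44*(-2/7 + 50*(-8/7))) = 5580 + (-103 + 44*(-2/7 - 400/7)) = 5580 + (-103 + 44*(-402/7)) = 5580 + (-103 - 17688/7) = 5580 - 18409/7 = 20651/7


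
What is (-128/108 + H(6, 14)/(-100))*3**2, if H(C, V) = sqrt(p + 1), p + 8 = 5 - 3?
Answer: -32/3 - 9*I*sqrt(5)/100 ≈ -10.667 - 0.20125*I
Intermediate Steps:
p = -6 (p = -8 + (5 - 3) = -8 + 2 = -6)
H(C, V) = I*sqrt(5) (H(C, V) = sqrt(-6 + 1) = sqrt(-5) = I*sqrt(5))
(-128/108 + H(6, 14)/(-100))*3**2 = (-128/108 + (I*sqrt(5))/(-100))*3**2 = (-128*1/108 + (I*sqrt(5))*(-1/100))*9 = (-32/27 - I*sqrt(5)/100)*9 = -32/3 - 9*I*sqrt(5)/100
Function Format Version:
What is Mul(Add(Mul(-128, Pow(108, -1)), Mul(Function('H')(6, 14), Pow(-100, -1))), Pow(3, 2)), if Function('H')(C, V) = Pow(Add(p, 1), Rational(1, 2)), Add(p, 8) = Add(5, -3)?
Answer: Add(Rational(-32, 3), Mul(Rational(-9, 100), I, Pow(5, Rational(1, 2)))) ≈ Add(-10.667, Mul(-0.20125, I))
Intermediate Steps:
p = -6 (p = Add(-8, Add(5, -3)) = Add(-8, 2) = -6)
Function('H')(C, V) = Mul(I, Pow(5, Rational(1, 2))) (Function('H')(C, V) = Pow(Add(-6, 1), Rational(1, 2)) = Pow(-5, Rational(1, 2)) = Mul(I, Pow(5, Rational(1, 2))))
Mul(Add(Mul(-128, Pow(108, -1)), Mul(Function('H')(6, 14), Pow(-100, -1))), Pow(3, 2)) = Mul(Add(Mul(-128, Pow(108, -1)), Mul(Mul(I, Pow(5, Rational(1, 2))), Pow(-100, -1))), Pow(3, 2)) = Mul(Add(Mul(-128, Rational(1, 108)), Mul(Mul(I, Pow(5, Rational(1, 2))), Rational(-1, 100))), 9) = Mul(Add(Rational(-32, 27), Mul(Rational(-1, 100), I, Pow(5, Rational(1, 2)))), 9) = Add(Rational(-32, 3), Mul(Rational(-9, 100), I, Pow(5, Rational(1, 2))))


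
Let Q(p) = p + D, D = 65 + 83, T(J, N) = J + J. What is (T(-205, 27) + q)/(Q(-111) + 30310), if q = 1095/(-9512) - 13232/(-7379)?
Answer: -28659726901/2130027039656 ≈ -0.013455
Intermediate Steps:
T(J, N) = 2*J
q = 117782779/70189048 (q = 1095*(-1/9512) - 13232*(-1/7379) = -1095/9512 + 13232/7379 = 117782779/70189048 ≈ 1.6781)
D = 148
Q(p) = 148 + p (Q(p) = p + 148 = 148 + p)
(T(-205, 27) + q)/(Q(-111) + 30310) = (2*(-205) + 117782779/70189048)/((148 - 111) + 30310) = (-410 + 117782779/70189048)/(37 + 30310) = -28659726901/70189048/30347 = -28659726901/70189048*1/30347 = -28659726901/2130027039656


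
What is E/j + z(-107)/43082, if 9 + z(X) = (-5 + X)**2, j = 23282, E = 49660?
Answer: 1215645995/501517562 ≈ 2.4239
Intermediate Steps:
z(X) = -9 + (-5 + X)**2
E/j + z(-107)/43082 = 49660/23282 + (-9 + (-5 - 107)**2)/43082 = 49660*(1/23282) + (-9 + (-112)**2)*(1/43082) = 24830/11641 + (-9 + 12544)*(1/43082) = 24830/11641 + 12535*(1/43082) = 24830/11641 + 12535/43082 = 1215645995/501517562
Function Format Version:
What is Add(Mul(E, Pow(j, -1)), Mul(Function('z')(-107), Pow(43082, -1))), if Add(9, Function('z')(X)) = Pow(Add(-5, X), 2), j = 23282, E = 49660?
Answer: Rational(1215645995, 501517562) ≈ 2.4239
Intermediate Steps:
Function('z')(X) = Add(-9, Pow(Add(-5, X), 2))
Add(Mul(E, Pow(j, -1)), Mul(Function('z')(-107), Pow(43082, -1))) = Add(Mul(49660, Pow(23282, -1)), Mul(Add(-9, Pow(Add(-5, -107), 2)), Pow(43082, -1))) = Add(Mul(49660, Rational(1, 23282)), Mul(Add(-9, Pow(-112, 2)), Rational(1, 43082))) = Add(Rational(24830, 11641), Mul(Add(-9, 12544), Rational(1, 43082))) = Add(Rational(24830, 11641), Mul(12535, Rational(1, 43082))) = Add(Rational(24830, 11641), Rational(12535, 43082)) = Rational(1215645995, 501517562)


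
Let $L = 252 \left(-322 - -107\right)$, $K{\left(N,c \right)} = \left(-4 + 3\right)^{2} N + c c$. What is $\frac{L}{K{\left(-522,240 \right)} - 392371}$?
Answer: $\frac{7740}{47899} \approx 0.16159$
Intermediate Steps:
$K{\left(N,c \right)} = N + c^{2}$ ($K{\left(N,c \right)} = \left(-1\right)^{2} N + c^{2} = 1 N + c^{2} = N + c^{2}$)
$L = -54180$ ($L = 252 \left(-322 + 107\right) = 252 \left(-215\right) = -54180$)
$\frac{L}{K{\left(-522,240 \right)} - 392371} = - \frac{54180}{\left(-522 + 240^{2}\right) - 392371} = - \frac{54180}{\left(-522 + 57600\right) - 392371} = - \frac{54180}{57078 - 392371} = - \frac{54180}{-335293} = \left(-54180\right) \left(- \frac{1}{335293}\right) = \frac{7740}{47899}$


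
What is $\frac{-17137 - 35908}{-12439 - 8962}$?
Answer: $\frac{53045}{21401} \approx 2.4786$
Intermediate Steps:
$\frac{-17137 - 35908}{-12439 - 8962} = - \frac{53045}{-12439 - 8962} = - \frac{53045}{-21401} = \left(-53045\right) \left(- \frac{1}{21401}\right) = \frac{53045}{21401}$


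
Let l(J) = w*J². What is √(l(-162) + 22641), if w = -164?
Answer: 35*I*√3495 ≈ 2069.1*I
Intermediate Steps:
l(J) = -164*J²
√(l(-162) + 22641) = √(-164*(-162)² + 22641) = √(-164*26244 + 22641) = √(-4304016 + 22641) = √(-4281375) = 35*I*√3495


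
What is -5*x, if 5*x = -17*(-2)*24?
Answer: -816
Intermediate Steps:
x = 816/5 (x = (-17*(-2)*24)/5 = (34*24)/5 = (⅕)*816 = 816/5 ≈ 163.20)
-5*x = -5*816/5 = -816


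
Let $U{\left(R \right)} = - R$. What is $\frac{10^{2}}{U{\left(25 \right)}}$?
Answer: $-4$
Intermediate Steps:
$\frac{10^{2}}{U{\left(25 \right)}} = \frac{10^{2}}{\left(-1\right) 25} = \frac{100}{-25} = 100 \left(- \frac{1}{25}\right) = -4$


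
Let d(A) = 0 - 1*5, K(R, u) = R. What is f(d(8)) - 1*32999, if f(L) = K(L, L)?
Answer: -33004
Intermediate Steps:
d(A) = -5 (d(A) = 0 - 5 = -5)
f(L) = L
f(d(8)) - 1*32999 = -5 - 1*32999 = -5 - 32999 = -33004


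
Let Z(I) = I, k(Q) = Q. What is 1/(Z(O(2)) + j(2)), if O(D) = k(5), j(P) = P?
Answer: 1/7 ≈ 0.14286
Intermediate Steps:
O(D) = 5
1/(Z(O(2)) + j(2)) = 1/(5 + 2) = 1/7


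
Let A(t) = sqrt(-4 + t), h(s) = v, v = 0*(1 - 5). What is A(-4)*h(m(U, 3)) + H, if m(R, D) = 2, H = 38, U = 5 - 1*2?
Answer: 38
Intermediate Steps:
U = 3 (U = 5 - 2 = 3)
v = 0 (v = 0*(-4) = 0)
h(s) = 0
A(-4)*h(m(U, 3)) + H = sqrt(-4 - 4)*0 + 38 = sqrt(-8)*0 + 38 = (2*I*sqrt(2))*0 + 38 = 0 + 38 = 38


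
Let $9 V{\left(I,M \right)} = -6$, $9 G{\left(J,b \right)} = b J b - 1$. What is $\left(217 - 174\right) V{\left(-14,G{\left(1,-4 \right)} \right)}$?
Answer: $- \frac{86}{3} \approx -28.667$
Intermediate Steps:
$G{\left(J,b \right)} = - \frac{1}{9} + \frac{J b^{2}}{9}$ ($G{\left(J,b \right)} = \frac{b J b - 1}{9} = \frac{J b b - 1}{9} = \frac{J b^{2} - 1}{9} = \frac{-1 + J b^{2}}{9} = - \frac{1}{9} + \frac{J b^{2}}{9}$)
$V{\left(I,M \right)} = - \frac{2}{3}$ ($V{\left(I,M \right)} = \frac{1}{9} \left(-6\right) = - \frac{2}{3}$)
$\left(217 - 174\right) V{\left(-14,G{\left(1,-4 \right)} \right)} = \left(217 - 174\right) \left(- \frac{2}{3}\right) = 43 \left(- \frac{2}{3}\right) = - \frac{86}{3}$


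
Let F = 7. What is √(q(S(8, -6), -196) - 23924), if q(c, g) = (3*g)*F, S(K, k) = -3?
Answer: 2*I*√7010 ≈ 167.45*I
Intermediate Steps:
q(c, g) = 21*g (q(c, g) = (3*g)*7 = 21*g)
√(q(S(8, -6), -196) - 23924) = √(21*(-196) - 23924) = √(-4116 - 23924) = √(-28040) = 2*I*√7010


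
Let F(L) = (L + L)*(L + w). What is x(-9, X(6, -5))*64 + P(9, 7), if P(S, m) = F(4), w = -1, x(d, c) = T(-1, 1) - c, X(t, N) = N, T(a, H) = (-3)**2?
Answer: 920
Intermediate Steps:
T(a, H) = 9
x(d, c) = 9 - c
F(L) = 2*L*(-1 + L) (F(L) = (L + L)*(L - 1) = (2*L)*(-1 + L) = 2*L*(-1 + L))
P(S, m) = 24 (P(S, m) = 2*4*(-1 + 4) = 2*4*3 = 24)
x(-9, X(6, -5))*64 + P(9, 7) = (9 - 1*(-5))*64 + 24 = (9 + 5)*64 + 24 = 14*64 + 24 = 896 + 24 = 920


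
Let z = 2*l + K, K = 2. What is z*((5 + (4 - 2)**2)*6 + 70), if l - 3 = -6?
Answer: -496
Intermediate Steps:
l = -3 (l = 3 - 6 = -3)
z = -4 (z = 2*(-3) + 2 = -6 + 2 = -4)
z*((5 + (4 - 2)**2)*6 + 70) = -4*((5 + (4 - 2)**2)*6 + 70) = -4*((5 + 2**2)*6 + 70) = -4*((5 + 4)*6 + 70) = -4*(9*6 + 70) = -4*(54 + 70) = -4*124 = -496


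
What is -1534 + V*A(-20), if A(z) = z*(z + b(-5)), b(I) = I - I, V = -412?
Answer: -166334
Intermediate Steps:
b(I) = 0
A(z) = z**2 (A(z) = z*(z + 0) = z*z = z**2)
-1534 + V*A(-20) = -1534 - 412*(-20)**2 = -1534 - 412*400 = -1534 - 164800 = -166334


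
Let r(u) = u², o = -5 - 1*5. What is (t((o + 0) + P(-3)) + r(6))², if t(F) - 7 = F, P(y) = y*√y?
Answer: 1062 - 198*I*√3 ≈ 1062.0 - 342.95*I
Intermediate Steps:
P(y) = y^(3/2)
o = -10 (o = -5 - 5 = -10)
t(F) = 7 + F
(t((o + 0) + P(-3)) + r(6))² = ((7 + ((-10 + 0) + (-3)^(3/2))) + 6²)² = ((7 + (-10 - 3*I*√3)) + 36)² = ((-3 - 3*I*√3) + 36)² = (33 - 3*I*√3)²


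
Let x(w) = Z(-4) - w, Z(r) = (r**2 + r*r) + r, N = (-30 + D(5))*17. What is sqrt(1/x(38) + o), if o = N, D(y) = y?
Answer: I*sqrt(42510)/10 ≈ 20.618*I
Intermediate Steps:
N = -425 (N = (-30 + 5)*17 = -25*17 = -425)
Z(r) = r + 2*r**2 (Z(r) = (r**2 + r**2) + r = 2*r**2 + r = r + 2*r**2)
o = -425
x(w) = 28 - w (x(w) = -4*(1 + 2*(-4)) - w = -4*(1 - 8) - w = -4*(-7) - w = 28 - w)
sqrt(1/x(38) + o) = sqrt(1/(28 - 1*38) - 425) = sqrt(1/(28 - 38) - 425) = sqrt(1/(-10) - 425) = sqrt(-1/10 - 425) = sqrt(-4251/10) = I*sqrt(42510)/10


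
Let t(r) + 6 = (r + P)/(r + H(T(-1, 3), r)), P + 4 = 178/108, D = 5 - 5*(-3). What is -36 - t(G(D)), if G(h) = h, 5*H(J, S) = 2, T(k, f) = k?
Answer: -170005/5508 ≈ -30.865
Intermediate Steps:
D = 20 (D = 5 + 15 = 20)
H(J, S) = 2/5 (H(J, S) = (1/5)*2 = 2/5)
P = -127/54 (P = -4 + 178/108 = -4 + 178*(1/108) = -4 + 89/54 = -127/54 ≈ -2.3519)
t(r) = -6 + (-127/54 + r)/(2/5 + r) (t(r) = -6 + (r - 127/54)/(r + 2/5) = -6 + (-127/54 + r)/(2/5 + r))
-36 - t(G(D)) = -36 - (-1283 - 1350*20)/(54*(2 + 5*20)) = -36 - (-1283 - 27000)/(54*(2 + 100)) = -36 - (-28283)/(54*102) = -36 - 1*(-28283/5508) = -36 + 28283/5508 = -170005/5508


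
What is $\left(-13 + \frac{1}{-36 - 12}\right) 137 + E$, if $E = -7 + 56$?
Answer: $- \frac{83273}{48} \approx -1734.9$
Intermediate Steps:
$E = 49$
$\left(-13 + \frac{1}{-36 - 12}\right) 137 + E = \left(-13 + \frac{1}{-36 - 12}\right) 137 + 49 = \left(-13 + \frac{1}{-48}\right) 137 + 49 = \left(-13 - \frac{1}{48}\right) 137 + 49 = \left(- \frac{625}{48}\right) 137 + 49 = - \frac{85625}{48} + 49 = - \frac{83273}{48}$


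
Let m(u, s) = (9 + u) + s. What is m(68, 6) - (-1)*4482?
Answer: 4565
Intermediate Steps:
m(u, s) = 9 + s + u
m(68, 6) - (-1)*4482 = (9 + 6 + 68) - (-1)*4482 = 83 - 1*(-4482) = 83 + 4482 = 4565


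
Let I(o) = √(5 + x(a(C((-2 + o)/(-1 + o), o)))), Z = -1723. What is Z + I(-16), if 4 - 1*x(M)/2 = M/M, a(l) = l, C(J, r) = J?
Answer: -1723 + √11 ≈ -1719.7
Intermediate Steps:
x(M) = 6 (x(M) = 8 - 2*M/M = 8 - 2*1 = 8 - 2 = 6)
I(o) = √11 (I(o) = √(5 + 6) = √11)
Z + I(-16) = -1723 + √11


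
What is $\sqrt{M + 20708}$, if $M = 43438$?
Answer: $\sqrt{64146} \approx 253.27$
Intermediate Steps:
$\sqrt{M + 20708} = \sqrt{43438 + 20708} = \sqrt{64146}$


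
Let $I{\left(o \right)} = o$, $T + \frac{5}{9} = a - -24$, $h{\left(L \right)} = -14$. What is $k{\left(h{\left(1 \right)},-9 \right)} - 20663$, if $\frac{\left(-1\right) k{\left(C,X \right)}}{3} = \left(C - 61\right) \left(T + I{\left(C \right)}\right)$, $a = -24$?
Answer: $-23938$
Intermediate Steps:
$T = - \frac{5}{9}$ ($T = - \frac{5}{9} - 0 = - \frac{5}{9} + \left(-24 + 24\right) = - \frac{5}{9} + 0 = - \frac{5}{9} \approx -0.55556$)
$k{\left(C,X \right)} = - 3 \left(-61 + C\right) \left(- \frac{5}{9} + C\right)$ ($k{\left(C,X \right)} = - 3 \left(C - 61\right) \left(- \frac{5}{9} + C\right) = - 3 \left(-61 + C\right) \left(- \frac{5}{9} + C\right)$)
$k{\left(h{\left(1 \right)},-9 \right)} - 20663 = \left(- \frac{305}{3} - 3 \left(-14\right)^{2} + \frac{554}{3} \left(-14\right)\right) - 20663 = \left(- \frac{305}{3} - 588 - \frac{7756}{3}\right) - 20663 = -3275 - 20663 = -23938$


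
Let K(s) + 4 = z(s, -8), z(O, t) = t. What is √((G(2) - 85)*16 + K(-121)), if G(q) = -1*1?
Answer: 2*I*√347 ≈ 37.256*I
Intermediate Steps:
G(q) = -1
K(s) = -12 (K(s) = -4 - 8 = -12)
√((G(2) - 85)*16 + K(-121)) = √((-1 - 85)*16 - 12) = √(-86*16 - 12) = √(-1376 - 12) = √(-1388) = 2*I*√347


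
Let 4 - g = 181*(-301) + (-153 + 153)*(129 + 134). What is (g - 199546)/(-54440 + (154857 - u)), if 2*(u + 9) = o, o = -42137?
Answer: -290122/242989 ≈ -1.1940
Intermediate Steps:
u = -42155/2 (u = -9 + (1/2)*(-42137) = -9 - 42137/2 = -42155/2 ≈ -21078.)
g = 54485 (g = 4 - (181*(-301) + (-153 + 153)*(129 + 134)) = 4 - (-54481 + 0*263) = 4 - (-54481 + 0) = 4 - 1*(-54481) = 4 + 54481 = 54485)
(g - 199546)/(-54440 + (154857 - u)) = (54485 - 199546)/(-54440 + (154857 - 1*(-42155/2))) = -145061/(-54440 + (154857 + 42155/2)) = -145061/(-54440 + 351869/2) = -145061/242989/2 = -145061*2/242989 = -290122/242989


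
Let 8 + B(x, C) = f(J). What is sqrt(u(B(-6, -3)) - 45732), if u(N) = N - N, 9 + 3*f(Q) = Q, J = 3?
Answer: 2*I*sqrt(11433) ≈ 213.85*I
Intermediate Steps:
f(Q) = -3 + Q/3
B(x, C) = -10 (B(x, C) = -8 + (-3 + (1/3)*3) = -8 + (-3 + 1) = -8 - 2 = -10)
u(N) = 0
sqrt(u(B(-6, -3)) - 45732) = sqrt(0 - 45732) = sqrt(-45732) = 2*I*sqrt(11433)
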